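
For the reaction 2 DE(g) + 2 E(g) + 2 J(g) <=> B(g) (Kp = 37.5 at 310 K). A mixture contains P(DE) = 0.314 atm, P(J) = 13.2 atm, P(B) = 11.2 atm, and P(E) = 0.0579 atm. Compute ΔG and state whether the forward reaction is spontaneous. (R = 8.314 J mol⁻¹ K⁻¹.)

Qp = P(B) / (P(DE)²·P(E)²·P(J)²) = (11.2) / ((0.314)²·(0.0579)²·(13.2)²) = 194
ΔG = RT ln(Qp/Kp) = (8.314 J mol⁻¹ K⁻¹)(310 K) × ln(194/37.5)
   = (2.577 kJ/mol)(1.644) = 4.24 kJ/mol
ΔG > 0, so the forward reaction is non-spontaneous (proceeds in reverse).

ΔG = 4.24 kJ/mol; the forward reaction is non-spontaneous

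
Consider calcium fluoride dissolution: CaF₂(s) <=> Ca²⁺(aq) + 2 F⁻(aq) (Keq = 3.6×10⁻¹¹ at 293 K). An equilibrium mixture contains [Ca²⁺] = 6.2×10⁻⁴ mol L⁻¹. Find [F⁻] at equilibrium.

[F⁻] = 2.4×10⁻⁴ mol L⁻¹

(CaF₂ is a pure solid — omitted from Keq.)
At equilibrium, Keq = [Ca²⁺]·[F⁻]² = 3.6×10⁻¹¹.
(6.2×10⁻⁴)·([F⁻])² = 3.6×10⁻¹¹
[F⁻]² = 5.81×10⁻⁸ ⇒ [F⁻] = 2.4×10⁻⁴ mol L⁻¹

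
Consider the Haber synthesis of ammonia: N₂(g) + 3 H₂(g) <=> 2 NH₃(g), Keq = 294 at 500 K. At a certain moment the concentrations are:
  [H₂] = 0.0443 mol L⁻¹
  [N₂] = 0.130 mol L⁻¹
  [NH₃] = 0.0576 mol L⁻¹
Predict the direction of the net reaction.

Q = [NH₃]² / ([N₂]·[H₂]³) = (0.0576)² / ((0.130)·(0.0443)³) = 294
Q = 294 = Keq, so the system is already at equilibrium.

neither direction; the system is at equilibrium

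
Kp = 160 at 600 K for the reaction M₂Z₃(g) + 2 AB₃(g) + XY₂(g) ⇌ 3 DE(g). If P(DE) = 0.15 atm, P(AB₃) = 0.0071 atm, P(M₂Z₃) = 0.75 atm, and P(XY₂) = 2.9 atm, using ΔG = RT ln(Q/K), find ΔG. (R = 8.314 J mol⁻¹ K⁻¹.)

ΔG = -8.22 kJ/mol

Qp = P(DE)³ / (P(M₂Z₃)·P(AB₃)²·P(XY₂)) = (0.15)³ / ((0.75)·(0.0071)²·(2.9)) = 30.8
ΔG = RT ln(Qp/Kp) = (8.314 J mol⁻¹ K⁻¹)(600 K) × ln(30.8/160)
   = (4.988 kJ/mol)(-1.648) = -8.22 kJ/mol
ΔG < 0, so the forward reaction is spontaneous (proceeds forward).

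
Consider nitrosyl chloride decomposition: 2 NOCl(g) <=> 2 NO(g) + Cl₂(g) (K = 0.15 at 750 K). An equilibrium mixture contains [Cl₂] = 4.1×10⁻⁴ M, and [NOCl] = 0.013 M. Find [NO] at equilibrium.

[NO] = 0.25 M

At equilibrium, K = [NO]²·[Cl₂] / [NOCl]² = 0.15.
([NO])²·(4.1×10⁻⁴) / (0.013)² = 0.15
[NO]² = 0.0618 ⇒ [NO] = 0.25 M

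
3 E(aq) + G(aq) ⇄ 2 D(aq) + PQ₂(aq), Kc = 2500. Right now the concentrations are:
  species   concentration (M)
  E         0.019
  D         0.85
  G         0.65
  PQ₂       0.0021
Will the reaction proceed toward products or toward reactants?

Qc = [D]²·[PQ₂] / ([E]³·[G]) = (0.85)²·(0.0021) / ((0.019)³·(0.65)) = 340
Qc = 340 < Kc = 2500, so the forward reaction proceeds.

to the right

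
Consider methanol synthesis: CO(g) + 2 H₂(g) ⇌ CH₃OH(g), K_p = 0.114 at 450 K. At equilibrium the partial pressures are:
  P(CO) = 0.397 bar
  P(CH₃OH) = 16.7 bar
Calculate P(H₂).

At equilibrium, K_p = P(CH₃OH) / (P(CO)·P(H₂)²) = 0.114.
(16.7) / ((0.397)·(P(H₂))²) = 0.114
P(H₂)² = 369 ⇒ P(H₂) = 19.2 bar

P(H₂) = 19.2 bar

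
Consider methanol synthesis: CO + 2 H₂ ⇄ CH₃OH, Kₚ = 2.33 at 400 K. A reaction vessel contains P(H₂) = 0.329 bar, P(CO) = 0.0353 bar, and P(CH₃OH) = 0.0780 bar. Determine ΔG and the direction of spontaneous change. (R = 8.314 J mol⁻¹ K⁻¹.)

Qₚ = P(CH₃OH) / (P(CO)·P(H₂)²) = (0.0780) / ((0.0353)·(0.329)²) = 20.4
ΔG = RT ln(Qₚ/Kₚ) = (8.314 J mol⁻¹ K⁻¹)(400 K) × ln(20.4/2.33)
   = (3.326 kJ/mol)(2.170) = 7.22 kJ/mol
ΔG > 0, so the forward reaction is non-spontaneous (proceeds in reverse).

ΔG = 7.22 kJ/mol; the forward reaction is non-spontaneous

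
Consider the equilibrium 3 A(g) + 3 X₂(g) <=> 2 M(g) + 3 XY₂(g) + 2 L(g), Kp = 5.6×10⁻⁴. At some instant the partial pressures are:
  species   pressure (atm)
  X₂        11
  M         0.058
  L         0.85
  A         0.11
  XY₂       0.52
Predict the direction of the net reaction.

toward products

Qp = P(M)²·P(XY₂)³·P(L)² / (P(A)³·P(X₂)³) = (0.058)²·(0.52)³·(0.85)² / ((0.11)³·(11)³) = 1.9×10⁻⁴
Qp = 1.9×10⁻⁴ < Kp = 5.6×10⁻⁴, so the forward reaction proceeds.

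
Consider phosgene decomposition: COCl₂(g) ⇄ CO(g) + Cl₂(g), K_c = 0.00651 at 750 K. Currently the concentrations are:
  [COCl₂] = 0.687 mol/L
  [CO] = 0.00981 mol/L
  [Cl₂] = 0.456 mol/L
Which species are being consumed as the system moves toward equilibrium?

none (at equilibrium)

Q_c = [CO]·[Cl₂] / [COCl₂] = (0.00981)·(0.456) / (0.687) = 0.00651
Q_c = 0.00651 = K_c; the system is at equilibrium.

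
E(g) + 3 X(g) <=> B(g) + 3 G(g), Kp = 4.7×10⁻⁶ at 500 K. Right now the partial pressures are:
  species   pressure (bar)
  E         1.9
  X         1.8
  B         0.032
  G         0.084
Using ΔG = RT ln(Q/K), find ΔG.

ΔG = -4.20 kJ/mol

Qp = P(B)·P(G)³ / (P(E)·P(X)³) = (0.032)·(0.084)³ / ((1.9)·(1.8)³) = 1.71×10⁻⁶
ΔG = RT ln(Qp/Kp) = (8.314 J mol⁻¹ K⁻¹)(500 K) × ln(1.71×10⁻⁶/4.7×10⁻⁶)
   = (4.157 kJ/mol)(-1.011) = -4.20 kJ/mol
ΔG < 0, so the forward reaction is spontaneous (proceeds forward).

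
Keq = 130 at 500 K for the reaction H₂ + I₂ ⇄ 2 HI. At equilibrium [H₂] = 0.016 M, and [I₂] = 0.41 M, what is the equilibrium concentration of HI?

[HI] = 0.92 M

At equilibrium, Keq = [HI]² / ([H₂]·[I₂]) = 130.
([HI])² / ((0.016)·(0.41)) = 130
[HI]² = 0.853 ⇒ [HI] = 0.92 M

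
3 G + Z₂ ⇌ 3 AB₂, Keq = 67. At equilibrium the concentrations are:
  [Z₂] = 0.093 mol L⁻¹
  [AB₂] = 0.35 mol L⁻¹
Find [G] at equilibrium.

At equilibrium, Keq = [AB₂]³ / ([G]³·[Z₂]) = 67.
(0.35)³ / (([G])³·(0.093)) = 67
[G]³ = 0.00688 ⇒ [G] = 0.19 mol L⁻¹

[G] = 0.19 mol L⁻¹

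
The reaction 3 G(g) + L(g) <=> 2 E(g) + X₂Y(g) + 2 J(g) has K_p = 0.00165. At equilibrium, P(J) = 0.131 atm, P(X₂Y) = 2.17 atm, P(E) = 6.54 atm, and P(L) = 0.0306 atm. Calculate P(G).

P(G) = 31.6 atm

At equilibrium, K_p = P(E)²·P(X₂Y)·P(J)² / (P(G)³·P(L)) = 0.00165.
(6.54)²·(2.17)·(0.131)² / ((P(G))³·(0.0306)) = 0.00165
P(G)³ = 31500 ⇒ P(G) = 31.6 atm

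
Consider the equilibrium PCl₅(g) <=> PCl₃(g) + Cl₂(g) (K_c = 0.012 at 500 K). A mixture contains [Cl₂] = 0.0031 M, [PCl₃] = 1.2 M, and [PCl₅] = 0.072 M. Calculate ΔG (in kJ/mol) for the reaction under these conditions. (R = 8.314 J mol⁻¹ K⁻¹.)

ΔG = 6.07 kJ/mol

Q_c = [PCl₃]·[Cl₂] / [PCl₅] = (1.2)·(0.0031) / (0.072) = 0.0517
ΔG = RT ln(Q_c/K_c) = (8.314 J mol⁻¹ K⁻¹)(500 K) × ln(0.0517/0.012)
   = (4.157 kJ/mol)(1.461) = 6.07 kJ/mol
ΔG > 0, so the forward reaction is non-spontaneous (proceeds in reverse).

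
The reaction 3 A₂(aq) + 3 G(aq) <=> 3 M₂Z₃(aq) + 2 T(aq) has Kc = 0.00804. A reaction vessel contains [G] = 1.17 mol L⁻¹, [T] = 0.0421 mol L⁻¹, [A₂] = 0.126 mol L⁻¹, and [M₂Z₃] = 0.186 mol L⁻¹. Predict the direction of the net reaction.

Qc = [M₂Z₃]³·[T]² / ([A₂]³·[G]³) = (0.186)³·(0.0421)² / ((0.126)³·(1.17)³) = 0.00356
Qc = 0.00356 < Kc = 0.00804, so the forward reaction proceeds.

to the right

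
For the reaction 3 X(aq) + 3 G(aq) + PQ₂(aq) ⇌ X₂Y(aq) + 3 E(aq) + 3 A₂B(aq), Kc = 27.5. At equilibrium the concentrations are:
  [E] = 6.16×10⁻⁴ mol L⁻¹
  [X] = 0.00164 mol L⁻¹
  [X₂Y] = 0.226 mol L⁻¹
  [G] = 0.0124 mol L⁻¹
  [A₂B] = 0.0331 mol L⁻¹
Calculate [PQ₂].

At equilibrium, Kc = [X₂Y]·[E]³·[A₂B]³ / ([X]³·[G]³·[PQ₂]) = 27.5.
(0.226)·(6.16×10⁻⁴)³·(0.0331)³ / ((0.00164)³·(0.0124)³·([PQ₂])) = 27.5
[PQ₂] = 0.00828 mol L⁻¹

[PQ₂] = 0.00828 mol L⁻¹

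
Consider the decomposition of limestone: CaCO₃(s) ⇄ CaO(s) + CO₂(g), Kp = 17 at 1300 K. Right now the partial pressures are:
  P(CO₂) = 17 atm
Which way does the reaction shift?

no net change (already at equilibrium)

(CaCO₃, CaO are pure solids — omitted from Qp.)
Qp = P(CO₂) = 17
Qp = 17 = Kp, so the system is already at equilibrium.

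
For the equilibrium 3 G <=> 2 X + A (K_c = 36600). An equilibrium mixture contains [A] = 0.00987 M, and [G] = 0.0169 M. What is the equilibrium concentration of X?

[X] = 4.23 M

At equilibrium, K_c = [X]²·[A] / [G]³ = 36600.
([X])²·(0.00987) / (0.0169)³ = 36600
[X]² = 17.9 ⇒ [X] = 4.23 M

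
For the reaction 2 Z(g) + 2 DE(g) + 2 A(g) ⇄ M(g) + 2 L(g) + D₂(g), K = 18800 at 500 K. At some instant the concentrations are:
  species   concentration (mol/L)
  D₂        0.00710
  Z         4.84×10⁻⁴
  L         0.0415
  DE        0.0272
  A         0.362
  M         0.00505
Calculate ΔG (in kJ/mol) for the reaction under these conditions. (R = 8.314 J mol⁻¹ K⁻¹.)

Q = [M]·[L]²·[D₂] / ([Z]²·[DE]²·[A]²) = (0.00505)·(0.0415)²·(0.00710) / ((4.84×10⁻⁴)²·(0.0272)²·(0.362)²) = 2720
ΔG = RT ln(Q/K) = (8.314 J mol⁻¹ K⁻¹)(500 K) × ln(2720/18800)
   = (4.157 kJ/mol)(-1.933) = -8.04 kJ/mol
ΔG < 0, so the forward reaction is spontaneous (proceeds forward).

ΔG = -8.04 kJ/mol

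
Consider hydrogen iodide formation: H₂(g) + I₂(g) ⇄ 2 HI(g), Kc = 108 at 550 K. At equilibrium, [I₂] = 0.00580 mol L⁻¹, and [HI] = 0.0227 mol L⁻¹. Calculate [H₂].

At equilibrium, Kc = [HI]² / ([H₂]·[I₂]) = 108.
(0.0227)² / (([H₂])·(0.00580)) = 108
[H₂] = 8.23e-4 mol L⁻¹

[H₂] = 8.23e-4 mol L⁻¹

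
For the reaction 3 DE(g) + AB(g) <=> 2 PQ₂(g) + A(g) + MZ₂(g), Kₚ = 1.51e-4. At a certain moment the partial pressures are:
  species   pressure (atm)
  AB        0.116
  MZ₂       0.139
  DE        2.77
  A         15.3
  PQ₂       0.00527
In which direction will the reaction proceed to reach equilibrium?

forward (toward products)

Qₚ = P(PQ₂)²·P(A)·P(MZ₂) / (P(DE)³·P(AB)) = (0.00527)²·(15.3)·(0.139) / ((2.77)³·(0.116)) = 2.40e-5
Qₚ = 2.40e-5 < Kₚ = 1.51e-4, so the forward reaction proceeds.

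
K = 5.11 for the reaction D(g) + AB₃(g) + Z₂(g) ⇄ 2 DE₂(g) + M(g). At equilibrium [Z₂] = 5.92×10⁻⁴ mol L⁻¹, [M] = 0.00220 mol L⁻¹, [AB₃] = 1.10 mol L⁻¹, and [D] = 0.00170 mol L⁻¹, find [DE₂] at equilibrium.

At equilibrium, K = [DE₂]²·[M] / ([D]·[AB₃]·[Z₂]) = 5.11.
([DE₂])²·(0.00220) / ((0.00170)·(1.10)·(5.92×10⁻⁴)) = 5.11
[DE₂]² = 0.00257 ⇒ [DE₂] = 0.0507 mol L⁻¹

[DE₂] = 0.0507 mol L⁻¹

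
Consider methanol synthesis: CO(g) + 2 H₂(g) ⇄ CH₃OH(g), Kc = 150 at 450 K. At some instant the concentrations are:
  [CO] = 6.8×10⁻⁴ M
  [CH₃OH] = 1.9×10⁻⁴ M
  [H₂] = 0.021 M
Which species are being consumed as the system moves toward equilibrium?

CH₃OH (products)

Qc = [CH₃OH] / ([CO]·[H₂]²) = (1.9×10⁻⁴) / ((6.8×10⁻⁴)·(0.021)²) = 630
Qc = 630 > Kc = 150: net reverse reaction.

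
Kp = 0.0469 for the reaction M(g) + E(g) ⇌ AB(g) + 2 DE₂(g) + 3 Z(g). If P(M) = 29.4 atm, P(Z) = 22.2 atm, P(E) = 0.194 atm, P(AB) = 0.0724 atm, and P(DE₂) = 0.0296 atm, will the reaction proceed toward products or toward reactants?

reverse (toward reactants)

Qp = P(AB)·P(DE₂)²·P(Z)³ / (P(M)·P(E)) = (0.0724)·(0.0296)²·(22.2)³ / ((29.4)·(0.194)) = 0.122
Qp = 0.122 > Kp = 0.0469, so the reverse reaction proceeds.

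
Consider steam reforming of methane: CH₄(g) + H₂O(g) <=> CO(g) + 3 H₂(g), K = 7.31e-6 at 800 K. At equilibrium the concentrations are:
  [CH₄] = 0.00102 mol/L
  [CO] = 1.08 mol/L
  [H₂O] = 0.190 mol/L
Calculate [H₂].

[H₂] = 0.00109 mol/L

At equilibrium, K = [CO]·[H₂]³ / ([CH₄]·[H₂O]) = 7.31e-6.
(1.08)·([H₂])³ / ((0.00102)·(0.190)) = 7.31e-6
[H₂]³ = 1.31e-9 ⇒ [H₂] = 0.00109 mol/L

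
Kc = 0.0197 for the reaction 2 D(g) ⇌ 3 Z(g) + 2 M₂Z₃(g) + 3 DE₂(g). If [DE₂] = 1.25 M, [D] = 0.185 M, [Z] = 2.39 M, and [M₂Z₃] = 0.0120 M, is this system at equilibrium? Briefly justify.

Qc = [Z]³·[M₂Z₃]²·[DE₂]³ / [D]² = (2.39)³·(0.0120)²·(1.25)³ / (0.185)² = 0.112
Qc = 0.112 > Kc = 0.0197: net reverse reaction.

no; Q > K, reaction proceeds in reverse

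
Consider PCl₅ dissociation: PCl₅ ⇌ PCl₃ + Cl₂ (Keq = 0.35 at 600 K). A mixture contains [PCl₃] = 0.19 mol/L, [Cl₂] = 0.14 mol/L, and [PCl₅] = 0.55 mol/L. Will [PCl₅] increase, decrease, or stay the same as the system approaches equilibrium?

Q = [PCl₃]·[Cl₂] / [PCl₅] = (0.19)·(0.14) / (0.55) = 0.048
Q = 0.048 < Keq = 0.35: net forward reaction.
PCl₅ is a reactant, so it decreases.

decrease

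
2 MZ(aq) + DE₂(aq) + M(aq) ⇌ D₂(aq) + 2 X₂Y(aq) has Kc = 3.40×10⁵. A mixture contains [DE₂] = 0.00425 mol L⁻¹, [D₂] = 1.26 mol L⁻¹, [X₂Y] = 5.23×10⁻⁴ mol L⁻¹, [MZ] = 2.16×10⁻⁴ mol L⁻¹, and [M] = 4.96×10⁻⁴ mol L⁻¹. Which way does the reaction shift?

toward reactants

Qc = [D₂]·[X₂Y]² / ([MZ]²·[DE₂]·[M]) = (1.26)·(5.23×10⁻⁴)² / ((2.16×10⁻⁴)²·(0.00425)·(4.96×10⁻⁴)) = 3.50×10⁶
Qc = 3.50×10⁶ > Kc = 3.40×10⁵, so the reverse reaction proceeds.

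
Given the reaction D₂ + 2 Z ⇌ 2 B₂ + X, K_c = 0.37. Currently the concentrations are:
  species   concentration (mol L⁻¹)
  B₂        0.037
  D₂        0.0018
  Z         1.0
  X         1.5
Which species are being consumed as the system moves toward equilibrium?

B₂, X (products)

Q_c = [B₂]²·[X] / ([D₂]·[Z]²) = (0.037)²·(1.5) / ((0.0018)·(1.0)²) = 1.1
Q_c = 1.1 > K_c = 0.37: net reverse reaction.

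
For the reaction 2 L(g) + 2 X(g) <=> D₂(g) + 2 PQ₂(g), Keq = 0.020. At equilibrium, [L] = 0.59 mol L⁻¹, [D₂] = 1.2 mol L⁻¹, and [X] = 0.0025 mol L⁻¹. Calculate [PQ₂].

[PQ₂] = 1.9×10⁻⁴ mol L⁻¹

At equilibrium, Keq = [D₂]·[PQ₂]² / ([L]²·[X]²) = 0.020.
(1.2)·([PQ₂])² / ((0.59)²·(0.0025)²) = 0.020
[PQ₂]² = 3.63×10⁻⁸ ⇒ [PQ₂] = 1.9×10⁻⁴ mol L⁻¹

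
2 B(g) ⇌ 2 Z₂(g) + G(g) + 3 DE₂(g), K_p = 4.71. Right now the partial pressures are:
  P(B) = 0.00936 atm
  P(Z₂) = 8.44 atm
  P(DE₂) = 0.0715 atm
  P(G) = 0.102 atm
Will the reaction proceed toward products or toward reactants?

Q_p = P(Z₂)²·P(G)·P(DE₂)³ / P(B)² = (8.44)²·(0.102)·(0.0715)³ / (0.00936)² = 30.3
Q_p = 30.3 > K_p = 4.71, so the reverse reaction proceeds.

to the left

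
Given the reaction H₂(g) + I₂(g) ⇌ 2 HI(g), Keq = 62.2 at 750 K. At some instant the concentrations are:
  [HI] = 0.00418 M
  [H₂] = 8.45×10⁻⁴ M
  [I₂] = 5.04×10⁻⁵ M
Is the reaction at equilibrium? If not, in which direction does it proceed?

toward reactants

Q = [HI]² / ([H₂]·[I₂]) = (0.00418)² / ((8.45×10⁻⁴)·(5.04×10⁻⁵)) = 410
Q = 410 > Keq = 62.2, so the reverse reaction proceeds.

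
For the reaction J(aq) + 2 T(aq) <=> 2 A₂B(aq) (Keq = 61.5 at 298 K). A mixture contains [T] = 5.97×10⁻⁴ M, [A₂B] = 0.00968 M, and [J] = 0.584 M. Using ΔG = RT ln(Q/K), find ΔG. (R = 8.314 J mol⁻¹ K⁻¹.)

Q = [A₂B]² / ([J]·[T]²) = (0.00968)² / ((0.584)·(5.97×10⁻⁴)²) = 450
ΔG = RT ln(Q/Keq) = (8.314 J mol⁻¹ K⁻¹)(298 K) × ln(450/61.5)
   = (2.478 kJ/mol)(1.990) = 4.93 kJ/mol
ΔG > 0, so the forward reaction is non-spontaneous (proceeds in reverse).

ΔG = 4.93 kJ/mol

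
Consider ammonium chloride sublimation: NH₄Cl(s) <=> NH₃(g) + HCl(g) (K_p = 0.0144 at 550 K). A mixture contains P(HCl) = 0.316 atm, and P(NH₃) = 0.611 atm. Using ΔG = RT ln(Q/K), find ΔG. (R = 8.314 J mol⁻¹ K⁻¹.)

(NH₄Cl is a pure solid — omitted from Q_p.)
Q_p = P(NH₃)·P(HCl) = (0.611)·(0.316) = 0.193
ΔG = RT ln(Q_p/K_p) = (8.314 J mol⁻¹ K⁻¹)(550 K) × ln(0.193/0.0144)
   = (4.573 kJ/mol)(2.595) = 11.9 kJ/mol
ΔG > 0, so the forward reaction is non-spontaneous (proceeds in reverse).

ΔG = 11.9 kJ/mol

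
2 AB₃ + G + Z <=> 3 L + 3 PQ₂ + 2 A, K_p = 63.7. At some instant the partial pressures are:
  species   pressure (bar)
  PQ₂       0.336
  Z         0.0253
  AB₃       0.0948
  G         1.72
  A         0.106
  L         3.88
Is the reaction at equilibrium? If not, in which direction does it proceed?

neither direction; the system is at equilibrium

Q_p = P(L)³·P(PQ₂)³·P(A)² / (P(AB₃)²·P(G)·P(Z)) = (3.88)³·(0.336)³·(0.106)² / ((0.0948)²·(1.72)·(0.0253)) = 63.7
Q_p = 63.7 = K_p, so the system is already at equilibrium.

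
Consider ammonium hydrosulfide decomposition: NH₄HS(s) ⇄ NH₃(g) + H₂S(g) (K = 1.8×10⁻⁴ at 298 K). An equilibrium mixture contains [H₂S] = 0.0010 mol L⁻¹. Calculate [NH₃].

(NH₄HS is a pure solid — omitted from K.)
At equilibrium, K = [NH₃]·[H₂S] = 1.8×10⁻⁴.
([NH₃])·(0.0010) = 1.8×10⁻⁴
[NH₃] = 0.180 = 0.18 mol L⁻¹

[NH₃] = 0.18 mol L⁻¹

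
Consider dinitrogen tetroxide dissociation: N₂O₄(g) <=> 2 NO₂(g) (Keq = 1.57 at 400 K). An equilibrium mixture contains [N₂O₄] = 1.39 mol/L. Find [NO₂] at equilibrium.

[NO₂] = 1.48 mol/L

At equilibrium, Keq = [NO₂]² / [N₂O₄] = 1.57.
([NO₂])² / (1.39) = 1.57
[NO₂]² = 2.18 ⇒ [NO₂] = 1.48 mol/L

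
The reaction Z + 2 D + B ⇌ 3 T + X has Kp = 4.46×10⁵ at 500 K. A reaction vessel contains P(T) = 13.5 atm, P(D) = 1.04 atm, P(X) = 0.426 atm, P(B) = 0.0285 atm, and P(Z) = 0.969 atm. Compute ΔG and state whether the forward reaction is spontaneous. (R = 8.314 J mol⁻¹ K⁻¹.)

Qp = P(T)³·P(X) / (P(Z)·P(D)²·P(B)) = (13.5)³·(0.426) / ((0.969)·(1.04)²·(0.0285)) = 35100
ΔG = RT ln(Qp/Kp) = (8.314 J mol⁻¹ K⁻¹)(500 K) × ln(35100/4.46×10⁵)
   = (4.157 kJ/mol)(-2.542) = -10.6 kJ/mol
ΔG < 0, so the forward reaction is spontaneous (proceeds forward).

ΔG = -10.6 kJ/mol; the forward reaction is spontaneous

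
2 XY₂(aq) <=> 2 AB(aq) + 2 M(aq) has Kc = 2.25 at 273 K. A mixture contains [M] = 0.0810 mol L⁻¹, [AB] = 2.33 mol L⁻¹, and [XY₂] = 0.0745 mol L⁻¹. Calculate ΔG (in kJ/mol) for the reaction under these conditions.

ΔG = 2.38 kJ/mol

Qc = [AB]²·[M]² / [XY₂]² = (2.33)²·(0.0810)² / (0.0745)² = 6.42
ΔG = RT ln(Qc/Kc) = (8.314 J mol⁻¹ K⁻¹)(273 K) × ln(6.42/2.25)
   = (2.270 kJ/mol)(1.048) = 2.38 kJ/mol
ΔG > 0, so the forward reaction is non-spontaneous (proceeds in reverse).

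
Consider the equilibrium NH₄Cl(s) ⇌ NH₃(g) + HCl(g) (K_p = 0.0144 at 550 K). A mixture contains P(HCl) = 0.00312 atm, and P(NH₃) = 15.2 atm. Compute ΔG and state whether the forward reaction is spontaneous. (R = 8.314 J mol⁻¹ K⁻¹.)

ΔG = 5.45 kJ/mol; the forward reaction is non-spontaneous

(NH₄Cl is a pure solid — omitted from Q_p.)
Q_p = P(NH₃)·P(HCl) = (15.2)·(0.00312) = 0.0474
ΔG = RT ln(Q_p/K_p) = (8.314 J mol⁻¹ K⁻¹)(550 K) × ln(0.0474/0.0144)
   = (4.573 kJ/mol)(1.191) = 5.45 kJ/mol
ΔG > 0, so the forward reaction is non-spontaneous (proceeds in reverse).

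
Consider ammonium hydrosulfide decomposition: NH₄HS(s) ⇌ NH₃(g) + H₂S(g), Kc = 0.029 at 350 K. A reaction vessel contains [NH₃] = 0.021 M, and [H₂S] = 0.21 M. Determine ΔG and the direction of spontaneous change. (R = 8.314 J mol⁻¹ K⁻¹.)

ΔG = -5.48 kJ/mol; the forward reaction is spontaneous

(NH₄HS is a pure solid — omitted from Qc.)
Qc = [NH₃]·[H₂S] = (0.021)·(0.21) = 0.00441
ΔG = RT ln(Qc/Kc) = (8.314 J mol⁻¹ K⁻¹)(350 K) × ln(0.00441/0.029)
   = (2.910 kJ/mol)(-1.883) = -5.48 kJ/mol
ΔG < 0, so the forward reaction is spontaneous (proceeds forward).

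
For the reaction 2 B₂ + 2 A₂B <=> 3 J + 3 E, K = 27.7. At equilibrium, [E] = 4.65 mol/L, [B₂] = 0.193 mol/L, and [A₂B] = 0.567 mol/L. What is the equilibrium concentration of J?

At equilibrium, K = [J]³·[E]³ / ([B₂]²·[A₂B]²) = 27.7.
([J])³·(4.65)³ / ((0.193)²·(0.567)²) = 27.7
[J]³ = 0.00330 ⇒ [J] = 0.149 mol/L

[J] = 0.149 mol/L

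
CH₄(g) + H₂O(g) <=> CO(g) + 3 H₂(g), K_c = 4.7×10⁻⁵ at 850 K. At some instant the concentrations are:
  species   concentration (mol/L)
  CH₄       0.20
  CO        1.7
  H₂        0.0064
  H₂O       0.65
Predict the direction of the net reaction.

to the right

Q_c = [CO]·[H₂]³ / ([CH₄]·[H₂O]) = (1.7)·(0.0064)³ / ((0.20)·(0.65)) = 3.4×10⁻⁶
Q_c = 3.4×10⁻⁶ < K_c = 4.7×10⁻⁵, so the forward reaction proceeds.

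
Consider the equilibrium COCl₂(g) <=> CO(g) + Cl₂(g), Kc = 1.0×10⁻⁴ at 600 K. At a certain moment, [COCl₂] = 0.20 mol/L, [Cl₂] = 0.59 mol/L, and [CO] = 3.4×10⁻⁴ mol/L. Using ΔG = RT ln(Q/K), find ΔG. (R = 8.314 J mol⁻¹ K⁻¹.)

Qc = [CO]·[Cl₂] / [COCl₂] = (3.4×10⁻⁴)·(0.59) / (0.20) = 0.00100
ΔG = RT ln(Qc/Kc) = (8.314 J mol⁻¹ K⁻¹)(600 K) × ln(0.00100/1.0×10⁻⁴)
   = (4.988 kJ/mol)(2.303) = 11.5 kJ/mol
ΔG > 0, so the forward reaction is non-spontaneous (proceeds in reverse).

ΔG = 11.5 kJ/mol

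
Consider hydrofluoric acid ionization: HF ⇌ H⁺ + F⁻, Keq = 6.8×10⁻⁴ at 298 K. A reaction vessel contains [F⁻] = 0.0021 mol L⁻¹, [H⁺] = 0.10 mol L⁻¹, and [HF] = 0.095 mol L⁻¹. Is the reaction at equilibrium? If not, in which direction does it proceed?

reverse (toward reactants)

Q = [H⁺]·[F⁻] / [HF] = (0.10)·(0.0021) / (0.095) = 0.0022
Q = 0.0022 > Keq = 6.8×10⁻⁴, so the reverse reaction proceeds.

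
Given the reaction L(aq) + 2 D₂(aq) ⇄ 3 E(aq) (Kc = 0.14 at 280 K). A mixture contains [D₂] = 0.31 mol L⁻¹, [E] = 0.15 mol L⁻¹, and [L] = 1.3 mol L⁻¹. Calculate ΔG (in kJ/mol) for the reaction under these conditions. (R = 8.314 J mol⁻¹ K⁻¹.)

Qc = [E]³ / ([L]·[D₂]²) = (0.15)³ / ((1.3)·(0.31)²) = 0.0270
ΔG = RT ln(Qc/Kc) = (8.314 J mol⁻¹ K⁻¹)(280 K) × ln(0.0270/0.14)
   = (2.328 kJ/mol)(-1.646) = -3.83 kJ/mol
ΔG < 0, so the forward reaction is spontaneous (proceeds forward).

ΔG = -3.83 kJ/mol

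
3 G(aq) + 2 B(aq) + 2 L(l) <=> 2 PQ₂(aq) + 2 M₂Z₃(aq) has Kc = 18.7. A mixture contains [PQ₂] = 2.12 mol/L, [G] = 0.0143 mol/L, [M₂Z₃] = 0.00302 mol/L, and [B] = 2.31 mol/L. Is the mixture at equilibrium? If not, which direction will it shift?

(L is a pure liquid — omitted from Qc.)
Qc = [PQ₂]²·[M₂Z₃]² / ([G]³·[B]²) = (2.12)²·(0.00302)² / ((0.0143)³·(2.31)²) = 2.63
Qc = 2.63 < Kc = 18.7: net forward reaction.

no; Q < K, reaction proceeds forward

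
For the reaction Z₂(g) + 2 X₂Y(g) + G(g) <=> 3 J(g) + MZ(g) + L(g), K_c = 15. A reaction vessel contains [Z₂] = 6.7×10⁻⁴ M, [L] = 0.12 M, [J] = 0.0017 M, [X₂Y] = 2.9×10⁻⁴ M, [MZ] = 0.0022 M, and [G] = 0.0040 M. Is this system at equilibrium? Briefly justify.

Q_c = [J]³·[MZ]·[L] / ([Z₂]·[X₂Y]²·[G]) = (0.0017)³·(0.0022)·(0.12) / ((6.7×10⁻⁴)·(2.9×10⁻⁴)²·(0.0040)) = 5.8
Q_c = 5.8 < K_c = 15: net forward reaction.

no; Q < K, reaction proceeds forward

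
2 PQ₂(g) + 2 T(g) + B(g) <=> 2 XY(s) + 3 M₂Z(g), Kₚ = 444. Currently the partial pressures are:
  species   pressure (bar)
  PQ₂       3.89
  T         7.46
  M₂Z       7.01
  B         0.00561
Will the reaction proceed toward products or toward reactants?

(XY is a pure solid — omitted from Qₚ.)
Qₚ = P(M₂Z)³ / (P(PQ₂)²·P(T)²·P(B)) = (7.01)³ / ((3.89)²·(7.46)²·(0.00561)) = 72.9
Qₚ = 72.9 < Kₚ = 444, so the forward reaction proceeds.

forward (toward products)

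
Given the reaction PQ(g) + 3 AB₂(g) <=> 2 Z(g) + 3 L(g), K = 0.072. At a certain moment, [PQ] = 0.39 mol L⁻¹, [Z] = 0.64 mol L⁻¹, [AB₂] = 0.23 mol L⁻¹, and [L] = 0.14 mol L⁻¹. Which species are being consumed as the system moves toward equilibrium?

Q = [Z]²·[L]³ / ([PQ]·[AB₂]³) = (0.64)²·(0.14)³ / ((0.39)·(0.23)³) = 0.24
Q = 0.24 > K = 0.072: net reverse reaction.

Z, L (products)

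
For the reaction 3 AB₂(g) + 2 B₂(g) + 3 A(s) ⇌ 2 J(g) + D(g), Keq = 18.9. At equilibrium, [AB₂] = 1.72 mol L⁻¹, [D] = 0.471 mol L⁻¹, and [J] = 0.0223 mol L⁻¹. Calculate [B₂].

(A is a pure solid — omitted from Keq.)
At equilibrium, Keq = [J]²·[D] / ([AB₂]³·[B₂]²) = 18.9.
(0.0223)²·(0.471) / ((1.72)³·([B₂])²) = 18.9
[B₂]² = 2.44×10⁻⁶ ⇒ [B₂] = 0.00156 mol L⁻¹

[B₂] = 0.00156 mol L⁻¹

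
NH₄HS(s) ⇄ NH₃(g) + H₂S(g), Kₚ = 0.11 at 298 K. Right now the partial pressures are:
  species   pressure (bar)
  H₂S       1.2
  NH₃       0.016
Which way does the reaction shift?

to the right

(NH₄HS is a pure solid — omitted from Qₚ.)
Qₚ = P(NH₃)·P(H₂S) = (0.016)·(1.2) = 0.019
Qₚ = 0.019 < Kₚ = 0.11, so the forward reaction proceeds.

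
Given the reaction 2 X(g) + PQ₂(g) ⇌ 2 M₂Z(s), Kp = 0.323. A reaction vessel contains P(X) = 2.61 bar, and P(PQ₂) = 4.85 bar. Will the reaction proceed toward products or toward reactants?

(M₂Z is a pure solid — omitted from Qp.)
Qp = 1 / (P(X)²·P(PQ₂)) = 1 / ((2.61)²·(4.85)) = 0.0303
Qp = 0.0303 < Kp = 0.323, so the forward reaction proceeds.

forward (toward products)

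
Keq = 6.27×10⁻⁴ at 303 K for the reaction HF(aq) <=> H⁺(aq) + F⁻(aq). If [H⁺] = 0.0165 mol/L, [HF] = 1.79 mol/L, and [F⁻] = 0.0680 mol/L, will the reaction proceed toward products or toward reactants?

Q = [H⁺]·[F⁻] / [HF] = (0.0165)·(0.0680) / (1.79) = 6.27×10⁻⁴
Q = 6.27×10⁻⁴ = Keq, so the system is already at equilibrium.

at equilibrium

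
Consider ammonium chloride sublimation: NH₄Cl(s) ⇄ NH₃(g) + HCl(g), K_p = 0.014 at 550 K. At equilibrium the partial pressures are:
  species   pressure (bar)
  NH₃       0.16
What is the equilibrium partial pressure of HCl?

(NH₄Cl is a pure solid — omitted from K_p.)
At equilibrium, K_p = P(NH₃)·P(HCl) = 0.014.
(0.16)·(P(HCl)) = 0.014
P(HCl) = 0.0875 = 0.087 bar

P(HCl) = 0.087 bar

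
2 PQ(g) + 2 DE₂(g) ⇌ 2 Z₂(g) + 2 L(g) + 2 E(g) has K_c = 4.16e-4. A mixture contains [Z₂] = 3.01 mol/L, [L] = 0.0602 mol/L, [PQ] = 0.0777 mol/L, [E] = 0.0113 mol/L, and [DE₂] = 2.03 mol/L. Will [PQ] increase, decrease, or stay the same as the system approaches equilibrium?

decrease

Q_c = [Z₂]²·[L]²·[E]² / ([PQ]²·[DE₂]²) = (3.01)²·(0.0602)²·(0.0113)² / ((0.0777)²·(2.03)²) = 1.69e-4
Q_c = 1.69e-4 < K_c = 4.16e-4: net forward reaction.
PQ is a reactant, so it decreases.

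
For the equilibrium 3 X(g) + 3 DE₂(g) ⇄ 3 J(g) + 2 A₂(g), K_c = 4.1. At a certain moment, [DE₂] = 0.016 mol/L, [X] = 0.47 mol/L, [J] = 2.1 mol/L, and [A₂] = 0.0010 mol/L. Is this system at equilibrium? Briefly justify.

Q_c = [J]³·[A₂]² / ([X]³·[DE₂]³) = (2.1)³·(0.0010)² / ((0.47)³·(0.016)³) = 22
Q_c = 22 > K_c = 4.1: net reverse reaction.

no; Q > K, reaction proceeds in reverse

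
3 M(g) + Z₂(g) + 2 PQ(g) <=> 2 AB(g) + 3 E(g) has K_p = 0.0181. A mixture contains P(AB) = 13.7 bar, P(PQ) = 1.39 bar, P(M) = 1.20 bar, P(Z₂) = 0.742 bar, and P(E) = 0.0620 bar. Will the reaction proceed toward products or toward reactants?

Q_p = P(AB)²·P(E)³ / (P(M)³·P(Z₂)·P(PQ)²) = (13.7)²·(0.0620)³ / ((1.20)³·(0.742)·(1.39)²) = 0.0181
Q_p = 0.0181 = K_p, so the system is already at equilibrium.

no net change (already at equilibrium)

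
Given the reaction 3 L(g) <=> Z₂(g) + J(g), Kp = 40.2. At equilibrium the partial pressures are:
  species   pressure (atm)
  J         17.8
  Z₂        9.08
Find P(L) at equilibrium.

At equilibrium, Kp = P(Z₂)·P(J) / P(L)³ = 40.2.
(9.08)·(17.8) / (P(L))³ = 40.2
P(L)³ = 4.02 ⇒ P(L) = 1.59 atm

P(L) = 1.59 atm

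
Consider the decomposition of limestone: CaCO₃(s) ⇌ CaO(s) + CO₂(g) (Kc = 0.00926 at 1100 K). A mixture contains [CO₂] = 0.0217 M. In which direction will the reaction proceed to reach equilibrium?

(CaCO₃, CaO are pure solids — omitted from Qc.)
Qc = [CO₂] = 0.0217
Qc = 0.0217 > Kc = 0.00926, so the reverse reaction proceeds.

reverse (toward reactants)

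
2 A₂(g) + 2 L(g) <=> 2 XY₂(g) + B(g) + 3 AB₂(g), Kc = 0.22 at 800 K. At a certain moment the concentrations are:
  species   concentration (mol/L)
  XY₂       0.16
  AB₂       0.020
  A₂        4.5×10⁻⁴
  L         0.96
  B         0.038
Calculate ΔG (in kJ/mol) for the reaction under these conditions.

ΔG = -11.1 kJ/mol

Qc = [XY₂]²·[B]·[AB₂]³ / ([A₂]²·[L]²) = (0.16)²·(0.038)·(0.020)³ / ((4.5×10⁻⁴)²·(0.96)²) = 0.0417
ΔG = RT ln(Qc/Kc) = (8.314 J mol⁻¹ K⁻¹)(800 K) × ln(0.0417/0.22)
   = (6.651 kJ/mol)(-1.663) = -11.1 kJ/mol
ΔG < 0, so the forward reaction is spontaneous (proceeds forward).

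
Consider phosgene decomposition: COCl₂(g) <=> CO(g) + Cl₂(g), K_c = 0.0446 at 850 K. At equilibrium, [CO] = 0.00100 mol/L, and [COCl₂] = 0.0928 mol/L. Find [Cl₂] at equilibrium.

[Cl₂] = 4.14 mol/L

At equilibrium, K_c = [CO]·[Cl₂] / [COCl₂] = 0.0446.
(0.00100)·([Cl₂]) / (0.0928) = 0.0446
[Cl₂] = 4.14 mol/L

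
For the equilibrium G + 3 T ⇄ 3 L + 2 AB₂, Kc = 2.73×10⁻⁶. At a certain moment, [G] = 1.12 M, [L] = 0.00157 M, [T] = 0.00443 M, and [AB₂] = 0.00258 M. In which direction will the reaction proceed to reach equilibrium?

toward products

Qc = [L]³·[AB₂]² / ([G]·[T]³) = (0.00157)³·(0.00258)² / ((1.12)·(0.00443)³) = 2.65×10⁻⁷
Qc = 2.65×10⁻⁷ < Kc = 2.73×10⁻⁶, so the forward reaction proceeds.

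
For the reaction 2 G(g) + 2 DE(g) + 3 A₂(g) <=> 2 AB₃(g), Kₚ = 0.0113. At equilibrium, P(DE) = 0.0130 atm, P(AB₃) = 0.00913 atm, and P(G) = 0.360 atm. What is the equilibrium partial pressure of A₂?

At equilibrium, Kₚ = P(AB₃)² / (P(G)²·P(DE)²·P(A₂)³) = 0.0113.
(0.00913)² / ((0.360)²·(0.0130)²·(P(A₂))³) = 0.0113
P(A₂)³ = 337 ⇒ P(A₂) = 6.96 atm

P(A₂) = 6.96 atm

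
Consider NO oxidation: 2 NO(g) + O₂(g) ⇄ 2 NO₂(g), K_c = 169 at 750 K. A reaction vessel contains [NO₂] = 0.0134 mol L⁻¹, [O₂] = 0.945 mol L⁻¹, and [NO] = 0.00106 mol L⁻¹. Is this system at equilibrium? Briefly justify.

yes, at equilibrium

Q_c = [NO₂]² / ([NO]²·[O₂]) = (0.0134)² / ((0.00106)²·(0.945)) = 169
Q_c = 169 = K_c; the system is at equilibrium.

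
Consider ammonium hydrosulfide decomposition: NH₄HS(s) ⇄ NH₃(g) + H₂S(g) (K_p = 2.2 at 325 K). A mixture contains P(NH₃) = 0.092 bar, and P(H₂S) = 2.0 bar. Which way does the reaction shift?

(NH₄HS is a pure solid — omitted from Q_p.)
Q_p = P(NH₃)·P(H₂S) = (0.092)·(2.0) = 0.18
Q_p = 0.18 < K_p = 2.2, so the forward reaction proceeds.

to the right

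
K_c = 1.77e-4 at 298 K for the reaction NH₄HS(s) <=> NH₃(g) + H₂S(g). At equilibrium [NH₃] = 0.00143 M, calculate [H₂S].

[H₂S] = 0.124 M

(NH₄HS is a pure solid — omitted from K_c.)
At equilibrium, K_c = [NH₃]·[H₂S] = 1.77e-4.
(0.00143)·([H₂S]) = 1.77e-4
[H₂S] = 0.124 M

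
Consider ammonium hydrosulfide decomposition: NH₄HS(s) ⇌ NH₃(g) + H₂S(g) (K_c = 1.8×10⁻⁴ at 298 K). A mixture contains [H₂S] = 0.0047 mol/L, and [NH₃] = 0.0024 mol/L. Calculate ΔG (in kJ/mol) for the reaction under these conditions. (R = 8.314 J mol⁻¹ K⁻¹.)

ΔG = -6.86 kJ/mol

(NH₄HS is a pure solid — omitted from Q_c.)
Q_c = [NH₃]·[H₂S] = (0.0024)·(0.0047) = 1.13×10⁻⁵
ΔG = RT ln(Q_c/K_c) = (8.314 J mol⁻¹ K⁻¹)(298 K) × ln(1.13×10⁻⁵/1.8×10⁻⁴)
   = (2.478 kJ/mol)(-2.768) = -6.86 kJ/mol
ΔG < 0, so the forward reaction is spontaneous (proceeds forward).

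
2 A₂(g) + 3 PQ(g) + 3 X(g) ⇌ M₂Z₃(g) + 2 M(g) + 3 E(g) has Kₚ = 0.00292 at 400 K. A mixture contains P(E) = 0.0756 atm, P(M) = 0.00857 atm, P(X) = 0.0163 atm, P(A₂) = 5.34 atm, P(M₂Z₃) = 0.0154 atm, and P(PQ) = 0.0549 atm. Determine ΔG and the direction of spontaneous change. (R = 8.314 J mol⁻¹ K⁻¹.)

Qₚ = P(M₂Z₃)·P(M)²·P(E)³ / (P(A₂)²·P(PQ)³·P(X)³) = (0.0154)·(0.00857)²·(0.0756)³ / ((5.34)²·(0.0549)³·(0.0163)³) = 0.0239
ΔG = RT ln(Qₚ/Kₚ) = (8.314 J mol⁻¹ K⁻¹)(400 K) × ln(0.0239/0.00292)
   = (3.326 kJ/mol)(2.102) = 6.99 kJ/mol
ΔG > 0, so the forward reaction is non-spontaneous (proceeds in reverse).

ΔG = 6.99 kJ/mol; the forward reaction is non-spontaneous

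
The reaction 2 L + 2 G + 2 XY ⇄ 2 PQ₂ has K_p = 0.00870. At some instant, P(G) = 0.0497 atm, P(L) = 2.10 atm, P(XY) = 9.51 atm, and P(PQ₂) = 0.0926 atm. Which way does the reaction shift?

neither direction; the system is at equilibrium

Q_p = P(PQ₂)² / (P(L)²·P(G)²·P(XY)²) = (0.0926)² / ((2.10)²·(0.0497)²·(9.51)²) = 0.00870
Q_p = 0.00870 = K_p, so the system is already at equilibrium.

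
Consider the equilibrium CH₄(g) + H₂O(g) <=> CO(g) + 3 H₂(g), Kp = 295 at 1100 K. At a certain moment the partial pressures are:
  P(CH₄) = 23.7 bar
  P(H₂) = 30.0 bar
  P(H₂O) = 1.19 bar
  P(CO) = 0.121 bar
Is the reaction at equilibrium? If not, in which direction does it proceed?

Qp = P(CO)·P(H₂)³ / (P(CH₄)·P(H₂O)) = (0.121)·(30.0)³ / ((23.7)·(1.19)) = 116
Qp = 116 < Kp = 295, so the forward reaction proceeds.

to the right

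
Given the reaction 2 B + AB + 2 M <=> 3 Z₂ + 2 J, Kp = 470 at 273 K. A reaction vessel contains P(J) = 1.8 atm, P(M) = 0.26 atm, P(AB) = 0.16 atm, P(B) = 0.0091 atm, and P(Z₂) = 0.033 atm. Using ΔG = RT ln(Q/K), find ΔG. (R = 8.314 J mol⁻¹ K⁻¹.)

ΔG = -2.92 kJ/mol

Qp = P(Z₂)³·P(J)² / (P(B)²·P(AB)·P(M)²) = (0.033)³·(1.8)² / ((0.0091)²·(0.16)·(0.26)²) = 130
ΔG = RT ln(Qp/Kp) = (8.314 J mol⁻¹ K⁻¹)(273 K) × ln(130/470)
   = (2.270 kJ/mol)(-1.285) = -2.92 kJ/mol
ΔG < 0, so the forward reaction is spontaneous (proceeds forward).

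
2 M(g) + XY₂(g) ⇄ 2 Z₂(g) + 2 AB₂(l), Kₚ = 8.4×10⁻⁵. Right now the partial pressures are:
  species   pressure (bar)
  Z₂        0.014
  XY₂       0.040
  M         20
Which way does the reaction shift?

(AB₂ is a pure liquid — omitted from Qₚ.)
Qₚ = P(Z₂)² / (P(M)²·P(XY₂)) = (0.014)² / ((20)²·(0.040)) = 1.2×10⁻⁵
Qₚ = 1.2×10⁻⁵ < Kₚ = 8.4×10⁻⁵, so the forward reaction proceeds.

toward products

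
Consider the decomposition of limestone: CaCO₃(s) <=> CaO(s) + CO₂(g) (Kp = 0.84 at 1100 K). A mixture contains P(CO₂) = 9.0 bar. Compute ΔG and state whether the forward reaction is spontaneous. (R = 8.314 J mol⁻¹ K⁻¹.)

(CaCO₃, CaO are pure solids — omitted from Qp.)
Qp = P(CO₂) = 9.00
ΔG = RT ln(Qp/Kp) = (8.314 J mol⁻¹ K⁻¹)(1100 K) × ln(9.00/0.84)
   = (9.145 kJ/mol)(2.372) = 21.7 kJ/mol
ΔG > 0, so the forward reaction is non-spontaneous (proceeds in reverse).

ΔG = 21.7 kJ/mol; the forward reaction is non-spontaneous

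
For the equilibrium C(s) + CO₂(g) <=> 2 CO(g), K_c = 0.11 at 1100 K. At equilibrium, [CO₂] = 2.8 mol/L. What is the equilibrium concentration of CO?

(C is a pure solid — omitted from K_c.)
At equilibrium, K_c = [CO]² / [CO₂] = 0.11.
([CO])² / (2.8) = 0.11
[CO]² = 0.308 ⇒ [CO] = 0.55 mol/L

[CO] = 0.55 mol/L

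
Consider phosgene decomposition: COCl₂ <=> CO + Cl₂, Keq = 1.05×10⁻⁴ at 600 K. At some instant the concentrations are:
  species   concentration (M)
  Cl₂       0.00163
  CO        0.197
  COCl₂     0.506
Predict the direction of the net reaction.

Q = [CO]·[Cl₂] / [COCl₂] = (0.197)·(0.00163) / (0.506) = 6.35×10⁻⁴
Q = 6.35×10⁻⁴ > Keq = 1.05×10⁻⁴, so the reverse reaction proceeds.

to the left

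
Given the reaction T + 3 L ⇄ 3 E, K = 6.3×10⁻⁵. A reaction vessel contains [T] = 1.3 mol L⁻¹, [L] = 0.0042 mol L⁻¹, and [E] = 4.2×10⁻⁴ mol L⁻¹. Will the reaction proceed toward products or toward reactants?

toward reactants

Q = [E]³ / ([T]·[L]³) = (4.2×10⁻⁴)³ / ((1.3)·(0.0042)³) = 7.7×10⁻⁴
Q = 7.7×10⁻⁴ > K = 6.3×10⁻⁵, so the reverse reaction proceeds.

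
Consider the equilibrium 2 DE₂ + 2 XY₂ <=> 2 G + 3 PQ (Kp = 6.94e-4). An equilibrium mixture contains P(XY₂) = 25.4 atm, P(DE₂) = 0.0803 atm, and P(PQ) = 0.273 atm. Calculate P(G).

At equilibrium, Kp = P(G)²·P(PQ)³ / (P(DE₂)²·P(XY₂)²) = 6.94e-4.
(P(G))²·(0.273)³ / ((0.0803)²·(25.4)²) = 6.94e-4
P(G)² = 0.142 ⇒ P(G) = 0.377 atm

P(G) = 0.377 atm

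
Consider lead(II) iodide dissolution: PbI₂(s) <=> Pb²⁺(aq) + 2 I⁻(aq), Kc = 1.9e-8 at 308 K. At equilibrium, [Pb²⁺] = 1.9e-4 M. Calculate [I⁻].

(PbI₂ is a pure solid — omitted from Kc.)
At equilibrium, Kc = [Pb²⁺]·[I⁻]² = 1.9e-8.
(1.9e-4)·([I⁻])² = 1.9e-8
[I⁻]² = 1.00e-4 ⇒ [I⁻] = 0.010 M

[I⁻] = 0.010 M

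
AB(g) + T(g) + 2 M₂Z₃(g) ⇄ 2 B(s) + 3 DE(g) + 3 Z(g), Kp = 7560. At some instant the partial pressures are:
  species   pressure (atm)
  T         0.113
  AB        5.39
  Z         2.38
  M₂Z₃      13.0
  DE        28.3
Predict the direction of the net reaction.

to the right

(B is a pure solid — omitted from Qp.)
Qp = P(DE)³·P(Z)³ / (P(AB)·P(T)·P(M₂Z₃)²) = (28.3)³·(2.38)³ / ((5.39)·(0.113)·(13.0)²) = 2970
Qp = 2970 < Kp = 7560, so the forward reaction proceeds.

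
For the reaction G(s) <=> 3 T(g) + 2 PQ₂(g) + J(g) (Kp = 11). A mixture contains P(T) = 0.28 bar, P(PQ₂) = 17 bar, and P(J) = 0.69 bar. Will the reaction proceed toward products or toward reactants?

(G is a pure solid — omitted from Qp.)
Qp = P(T)³·P(PQ₂)²·P(J) = (0.28)³·(17)²·(0.69) = 4.4
Qp = 4.4 < Kp = 11, so the forward reaction proceeds.

to the right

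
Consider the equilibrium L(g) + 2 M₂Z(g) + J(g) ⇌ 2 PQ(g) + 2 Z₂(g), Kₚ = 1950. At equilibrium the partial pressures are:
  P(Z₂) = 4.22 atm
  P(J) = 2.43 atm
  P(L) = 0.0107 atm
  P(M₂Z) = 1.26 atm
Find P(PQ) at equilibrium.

P(PQ) = 2.13 atm

At equilibrium, Kₚ = P(PQ)²·P(Z₂)² / (P(L)·P(M₂Z)²·P(J)) = 1950.
(P(PQ))²·(4.22)² / ((0.0107)·(1.26)²·(2.43)) = 1950
P(PQ)² = 4.52 ⇒ P(PQ) = 2.13 atm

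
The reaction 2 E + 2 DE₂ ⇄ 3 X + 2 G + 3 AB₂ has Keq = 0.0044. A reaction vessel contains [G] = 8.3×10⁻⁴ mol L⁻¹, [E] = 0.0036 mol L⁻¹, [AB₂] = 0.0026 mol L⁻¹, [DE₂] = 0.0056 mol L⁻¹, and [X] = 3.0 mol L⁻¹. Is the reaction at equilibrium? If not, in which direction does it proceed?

Q = [X]³·[G]²·[AB₂]³ / ([E]²·[DE₂]²) = (3.0)³·(8.3×10⁻⁴)²·(0.0026)³ / ((0.0036)²·(0.0056)²) = 8.0×10⁻⁴
Q = 8.0×10⁻⁴ < Keq = 0.0044, so the forward reaction proceeds.

in the forward direction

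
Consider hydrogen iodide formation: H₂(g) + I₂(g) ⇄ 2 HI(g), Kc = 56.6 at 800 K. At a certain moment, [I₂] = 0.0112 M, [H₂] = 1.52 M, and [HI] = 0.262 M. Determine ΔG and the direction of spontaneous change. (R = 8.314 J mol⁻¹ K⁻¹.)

Qc = [HI]² / ([H₂]·[I₂]) = (0.262)² / ((1.52)·(0.0112)) = 4.03
ΔG = RT ln(Qc/Kc) = (8.314 J mol⁻¹ K⁻¹)(800 K) × ln(4.03/56.6)
   = (6.651 kJ/mol)(-2.642) = -17.6 kJ/mol
ΔG < 0, so the forward reaction is spontaneous (proceeds forward).

ΔG = -17.6 kJ/mol; the forward reaction is spontaneous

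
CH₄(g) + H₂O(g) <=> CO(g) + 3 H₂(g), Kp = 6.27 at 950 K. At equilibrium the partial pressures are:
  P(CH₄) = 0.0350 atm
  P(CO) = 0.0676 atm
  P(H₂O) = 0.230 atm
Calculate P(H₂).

At equilibrium, Kp = P(CO)·P(H₂)³ / (P(CH₄)·P(H₂O)) = 6.27.
(0.0676)·(P(H₂))³ / ((0.0350)·(0.230)) = 6.27
P(H₂)³ = 0.747 ⇒ P(H₂) = 0.907 atm

P(H₂) = 0.907 atm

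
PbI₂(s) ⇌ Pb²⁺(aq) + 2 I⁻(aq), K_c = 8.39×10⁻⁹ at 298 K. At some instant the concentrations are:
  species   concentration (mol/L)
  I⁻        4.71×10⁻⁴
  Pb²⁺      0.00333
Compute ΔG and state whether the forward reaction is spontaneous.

(PbI₂ is a pure solid — omitted from Q_c.)
Q_c = [Pb²⁺]·[I⁻]² = (0.00333)·(4.71×10⁻⁴)² = 7.39×10⁻¹⁰
ΔG = RT ln(Q_c/K_c) = (8.314 J mol⁻¹ K⁻¹)(298 K) × ln(7.39×10⁻¹⁰/8.39×10⁻⁹)
   = (2.478 kJ/mol)(-2.429) = -6.02 kJ/mol
ΔG < 0, so the forward reaction is spontaneous (proceeds forward).

ΔG = -6.02 kJ/mol; the forward reaction is spontaneous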